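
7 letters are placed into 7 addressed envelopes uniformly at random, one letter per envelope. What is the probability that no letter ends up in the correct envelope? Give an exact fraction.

103/280

This is the derangement probability: permutations of 7 with no fixed point.
D(7) = 7! · (1 − 1/1! + 1/2! − ··· + (−1)^7/7!) = 1854.
P = 1854/5040 = 103/280.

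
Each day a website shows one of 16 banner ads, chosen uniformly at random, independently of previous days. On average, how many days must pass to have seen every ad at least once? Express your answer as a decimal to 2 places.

54.09

After i distinct types are collected, each trial gives a new one with probability (16−i)/16, so the expected wait for the next new type is 16/(16−i).
E = 16/16 + 16/15 + 16/14 + 16/13 + 16/12 + 16/11 + 16/10 + 16/9 + 16/8 + 16/7 + 16/6 + 16/5 + 16/4 + 16/3 + 16/2 + 16/1 = 2436559/45045 ≈ 54.09.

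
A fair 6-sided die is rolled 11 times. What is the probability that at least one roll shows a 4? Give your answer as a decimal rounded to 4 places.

0.8654

P(no roll shows a 4) = (5/6)^11 ≈ 0.1346.
P(at least one) = 1 − 0.1346 = 0.8654.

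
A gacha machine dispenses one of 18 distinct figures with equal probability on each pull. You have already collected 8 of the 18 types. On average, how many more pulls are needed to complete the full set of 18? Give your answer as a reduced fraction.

Starting from 8 distinct types, each trial gives a new one with probability (18−i)/18 when i types are held, so the wait for the next new type is 18/(18−i).
E = 18/10 + 18/9 + 18/8 + 18/7 + 18/6 + 18/5 + 18/4 + 18/3 + 18/2 + 18/1 = 7381/140.

7381/140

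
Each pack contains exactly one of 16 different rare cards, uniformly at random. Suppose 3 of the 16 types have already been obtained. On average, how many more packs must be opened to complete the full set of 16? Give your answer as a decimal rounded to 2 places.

Starting from 3 distinct types, each trial gives a new one with probability (16−i)/16 when i types are held, so the wait for the next new type is 16/(16−i).
E = 16/13 + 16/12 + 16/11 + 16/10 + 16/9 + 16/8 + 16/7 + 16/6 + 16/5 + 16/4 + 16/3 + 16/2 + 16/1 = 2291986/45045 ≈ 50.88.

50.88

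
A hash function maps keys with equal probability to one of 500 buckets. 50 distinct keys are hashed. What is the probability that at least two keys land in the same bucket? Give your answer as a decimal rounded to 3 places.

It's easier to compute the probability that all 50 are distinct.
P(all distinct) = 500/500 · 499/500 · ··· · 451/500 ≈ 0.079.
So the probability of at least one match is 1 − 0.079 = 0.921.

0.921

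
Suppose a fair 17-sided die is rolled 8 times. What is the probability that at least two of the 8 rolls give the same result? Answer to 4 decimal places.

P(all 8 different) = 17/17 · 16/17 · ··· · 10/17 ≈ 0.1405.
P(at least two equal) = 1 − 0.1405 = 0.8595.

0.8595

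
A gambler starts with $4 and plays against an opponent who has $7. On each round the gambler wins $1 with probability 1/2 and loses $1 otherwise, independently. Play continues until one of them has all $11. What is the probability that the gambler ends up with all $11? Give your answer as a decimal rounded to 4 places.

0.3636

With a fair step, P(i) = ½P(i−1) + ½P(i+1) with P(0)=0, P(11)=1 has the linear solution P(i) = i/11.
P(4) = 4/11 ≈ 0.3636.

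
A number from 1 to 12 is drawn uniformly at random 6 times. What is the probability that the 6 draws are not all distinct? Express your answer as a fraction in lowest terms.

P(all 6 different) = 12/12 · 11/12 · ··· · 7/12 = 385/1728.
P(at least two equal) = 1 − 385/1728 = 1343/1728.

1343/1728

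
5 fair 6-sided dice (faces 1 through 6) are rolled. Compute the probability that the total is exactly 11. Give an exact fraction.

There are 6^5 = 7776 equally likely outcomes.
The number of ordered 5-tuples from {1,…,6} summing to 11 is 205.
P(sum = 11) = 205/7776.

205/7776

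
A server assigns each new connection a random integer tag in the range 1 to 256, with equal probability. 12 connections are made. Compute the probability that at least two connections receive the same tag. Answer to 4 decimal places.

It's easier to compute the probability that all 12 are distinct.
P(all distinct) = 256/256 · 255/256 · ··· · 245/256 ≈ 0.7697.
So the probability of at least one match is 1 − 0.7697 = 0.2303.

0.2303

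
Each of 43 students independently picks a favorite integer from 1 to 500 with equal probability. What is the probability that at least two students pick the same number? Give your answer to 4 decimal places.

It's easier to compute the probability that all 43 are distinct.
P(all distinct) = 500/500 · 499/500 · ··· · 458/500 ≈ 0.1558.
So the probability of at least one match is 1 − 0.1558 = 0.8442.

0.8442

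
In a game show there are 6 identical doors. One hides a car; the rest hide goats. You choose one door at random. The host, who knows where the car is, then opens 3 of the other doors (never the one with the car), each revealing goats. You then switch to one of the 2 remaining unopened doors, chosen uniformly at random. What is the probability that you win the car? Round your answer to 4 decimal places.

0.4167

Your original door holds the car with probability 1/6, so the other 5 collectively hold it with probability 5/6.
The host can always find 3 empty doors to open, so the reveals don't change that 5/6; it is now spread over the 2 remaining unopened doors.
P(win by switching) = (5/6) · (1/2) = 5/12 ≈ 0.4167.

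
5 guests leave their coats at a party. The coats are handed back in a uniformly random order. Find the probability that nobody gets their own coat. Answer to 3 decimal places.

This is the derangement probability: permutations of 5 with no fixed point.
D(5) = 5! · (1 − 1/1! + 1/2! − ··· + (−1)^5/5!) = 44.
P = 44/120 = 11/30 ≈ 0.367.

0.367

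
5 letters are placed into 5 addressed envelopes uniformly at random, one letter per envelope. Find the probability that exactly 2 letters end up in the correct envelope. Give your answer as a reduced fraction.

1/6

Choose which 2 of the 5 are fixed: C(5,2) = 10 ways.
The remaining 3 must have no fixed point: D(3) = 2.
P = 10·2/120 = 1/6.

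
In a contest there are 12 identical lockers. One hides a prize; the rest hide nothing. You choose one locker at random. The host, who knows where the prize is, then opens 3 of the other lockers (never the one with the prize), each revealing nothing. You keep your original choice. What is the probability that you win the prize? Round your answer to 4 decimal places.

0.0833

The host can always open 3 empty lockers regardless of your choice, so the reveals give no information about your original locker.
P(win by staying) = 1/12 ≈ 0.0833.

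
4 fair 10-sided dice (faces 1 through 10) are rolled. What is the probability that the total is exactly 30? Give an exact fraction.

141/5000

There are 10^4 = 10000 equally likely outcomes.
The number of ordered 4-tuples from {1,…,10} summing to 30 is 282.
P(sum = 30) = 282/10000 = 141/5000.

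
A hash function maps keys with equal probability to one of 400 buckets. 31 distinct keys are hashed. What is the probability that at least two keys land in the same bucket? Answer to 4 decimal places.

0.6968

It's easier to compute the probability that all 31 are distinct.
P(all distinct) = 400/400 · 399/400 · ··· · 370/400 ≈ 0.3032.
So the probability of at least one match is 1 − 0.3032 = 0.6968.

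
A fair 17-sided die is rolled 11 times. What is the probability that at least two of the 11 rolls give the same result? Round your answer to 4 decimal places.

0.9856

P(all 11 different) = 17/17 · 16/17 · ··· · 7/17 ≈ 0.0144.
P(at least two equal) = 1 − 0.0144 = 0.9856.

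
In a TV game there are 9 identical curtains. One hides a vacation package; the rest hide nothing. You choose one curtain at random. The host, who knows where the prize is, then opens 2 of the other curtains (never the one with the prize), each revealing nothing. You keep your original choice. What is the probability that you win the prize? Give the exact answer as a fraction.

The host can always open 2 empty curtains regardless of your choice, so the reveals give no information about your original curtain.
P(win by staying) = 1/9.

1/9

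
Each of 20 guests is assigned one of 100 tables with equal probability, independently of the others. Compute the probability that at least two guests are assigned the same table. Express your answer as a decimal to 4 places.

0.8696

It's easier to compute the probability that all 20 are distinct.
P(all distinct) = 100/100 · 99/100 · ··· · 81/100 ≈ 0.1304.
So the probability of at least one match is 1 − 0.1304 = 0.8696.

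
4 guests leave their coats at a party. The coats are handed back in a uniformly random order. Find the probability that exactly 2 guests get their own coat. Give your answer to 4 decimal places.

0.2500

Choose which 2 of the 4 are fixed: C(4,2) = 6 ways.
The remaining 2 must have no fixed point: D(2) = 1.
P = 6·1/24 = 1/4 ≈ 0.2500.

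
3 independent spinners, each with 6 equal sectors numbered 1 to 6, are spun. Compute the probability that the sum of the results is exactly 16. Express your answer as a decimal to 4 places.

0.0278

There are 6^3 = 216 equally likely outcomes.
The number of ordered 3-tuples from {1,…,6} summing to 16 is 6.
P(sum = 16) = 6/216 = 1/36 ≈ 0.0278.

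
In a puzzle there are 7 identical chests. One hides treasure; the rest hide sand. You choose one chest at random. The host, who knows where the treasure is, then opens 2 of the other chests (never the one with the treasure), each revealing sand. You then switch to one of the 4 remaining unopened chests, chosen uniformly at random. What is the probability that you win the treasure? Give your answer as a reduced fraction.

Your original chest holds the treasure with probability 1/7, so the other 6 collectively hold it with probability 6/7.
The host can always find 2 empty chests to open, so the reveals don't change that 6/7; it is now spread over the 4 remaining unopened chests.
P(win by switching) = (6/7) · (1/4) = 3/14.

3/14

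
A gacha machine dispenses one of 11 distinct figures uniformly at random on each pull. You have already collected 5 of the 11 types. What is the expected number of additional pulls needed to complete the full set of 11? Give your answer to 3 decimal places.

26.950

Starting from 5 distinct types, each trial gives a new one with probability (11−i)/11 when i types are held, so the wait for the next new type is 11/(11−i).
E = 11/6 + 11/5 + 11/4 + 11/3 + 11/2 + 11/1 = 539/20 ≈ 26.950.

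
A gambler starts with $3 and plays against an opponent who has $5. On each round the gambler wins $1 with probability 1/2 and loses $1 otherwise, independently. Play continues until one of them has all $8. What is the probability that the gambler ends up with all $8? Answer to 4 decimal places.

0.3750

With a fair step, P(i) = ½P(i−1) + ½P(i+1) with P(0)=0, P(8)=1 has the linear solution P(i) = i/8.
P(3) = 3/8 ≈ 0.3750.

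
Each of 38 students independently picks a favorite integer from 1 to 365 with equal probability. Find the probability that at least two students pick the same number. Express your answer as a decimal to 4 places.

It's easier to compute the probability that all 38 are distinct.
P(all distinct) = 365/365 · 364/365 · ··· · 328/365 ≈ 0.1359.
So the probability of at least one match is 1 − 0.1359 = 0.8641.

0.8641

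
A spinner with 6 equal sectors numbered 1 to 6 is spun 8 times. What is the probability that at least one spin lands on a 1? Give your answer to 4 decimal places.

0.7674

P(no spin lands on a 1) = (5/6)^8 ≈ 0.2326.
P(at least one) = 1 − 0.2326 = 0.7674.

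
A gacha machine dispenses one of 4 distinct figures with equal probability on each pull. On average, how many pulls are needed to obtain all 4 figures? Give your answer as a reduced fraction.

After i distinct types are collected, each trial gives a new one with probability (4−i)/4, so the expected wait for the next new type is 4/(4−i).
E = 4/4 + 4/3 + 4/2 + 4/1 = 25/3.

25/3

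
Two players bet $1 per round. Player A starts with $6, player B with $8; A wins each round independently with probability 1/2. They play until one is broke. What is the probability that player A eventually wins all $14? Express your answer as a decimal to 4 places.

0.4286

With a fair step, P(i) = ½P(i−1) + ½P(i+1) with P(0)=0, P(14)=1 has the linear solution P(i) = i/14.
P(6) = 6/14 = 3/7 ≈ 0.4286.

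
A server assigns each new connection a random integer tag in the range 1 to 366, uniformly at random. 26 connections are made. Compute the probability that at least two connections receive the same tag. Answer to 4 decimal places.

It's easier to compute the probability that all 26 are distinct.
P(all distinct) = 366/366 · 365/366 · ··· · 341/366 ≈ 0.4028.
So the probability of at least one match is 1 − 0.4028 = 0.5972.

0.5972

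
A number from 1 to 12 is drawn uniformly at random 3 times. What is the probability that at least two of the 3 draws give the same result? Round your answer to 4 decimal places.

P(all 3 different) = 12/12 · 11/12 · ··· · 10/12 ≈ 0.7639.
P(at least two equal) = 1 − 0.7639 = 0.2361.

0.2361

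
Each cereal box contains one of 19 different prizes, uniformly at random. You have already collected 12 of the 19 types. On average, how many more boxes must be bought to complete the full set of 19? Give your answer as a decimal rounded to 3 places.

49.264

Starting from 12 distinct types, each trial gives a new one with probability (19−i)/19 when i types are held, so the wait for the next new type is 19/(19−i).
E = 19/7 + 19/6 + 19/5 + 19/4 + 19/3 + 19/2 + 19/1 = 6897/140 ≈ 49.264.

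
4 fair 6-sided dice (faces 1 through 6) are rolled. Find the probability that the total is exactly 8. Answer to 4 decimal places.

0.0270

There are 6^4 = 1296 equally likely outcomes.
The number of ordered 4-tuples from {1,…,6} summing to 8 is 35.
P(sum = 8) = 35/1296 ≈ 0.0270.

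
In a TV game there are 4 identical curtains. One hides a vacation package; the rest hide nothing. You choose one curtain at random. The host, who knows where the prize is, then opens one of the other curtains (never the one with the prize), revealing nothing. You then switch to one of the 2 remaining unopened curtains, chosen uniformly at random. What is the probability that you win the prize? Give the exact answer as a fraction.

3/8

Your original curtain holds the prize with probability 1/4, so the other 3 collectively hold it with probability 3/4.
The host can always find an empty curtain to open, so this doesn't change that 3/4; it is now spread over the 2 remaining unopened curtains.
P(win by switching) = (3/4) · (1/2) = 3/8.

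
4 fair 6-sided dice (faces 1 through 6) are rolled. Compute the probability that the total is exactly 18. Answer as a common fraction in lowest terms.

5/81

There are 6^4 = 1296 equally likely outcomes.
The number of ordered 4-tuples from {1,…,6} summing to 18 is 80.
P(sum = 18) = 80/1296 = 5/81.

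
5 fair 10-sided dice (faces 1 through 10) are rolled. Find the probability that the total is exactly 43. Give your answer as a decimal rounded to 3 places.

There are 10^5 = 100000 equally likely outcomes.
The number of ordered 5-tuples from {1,…,10} summing to 43 is 330.
P(sum = 43) = 330/100000 = 33/10000 ≈ 0.003.

0.003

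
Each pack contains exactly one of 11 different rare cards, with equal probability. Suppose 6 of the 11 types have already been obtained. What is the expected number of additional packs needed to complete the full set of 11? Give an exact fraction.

1507/60

Starting from 6 distinct types, each trial gives a new one with probability (11−i)/11 when i types are held, so the wait for the next new type is 11/(11−i).
E = 11/5 + 11/4 + 11/3 + 11/2 + 11/1 = 1507/60.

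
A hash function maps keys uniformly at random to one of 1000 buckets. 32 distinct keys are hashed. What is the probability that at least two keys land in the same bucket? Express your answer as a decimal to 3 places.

It's easier to compute the probability that all 32 are distinct.
P(all distinct) = 1000/1000 · 999/1000 · ··· · 969/1000 ≈ 0.606.
So the probability of at least one match is 1 − 0.606 = 0.394.

0.394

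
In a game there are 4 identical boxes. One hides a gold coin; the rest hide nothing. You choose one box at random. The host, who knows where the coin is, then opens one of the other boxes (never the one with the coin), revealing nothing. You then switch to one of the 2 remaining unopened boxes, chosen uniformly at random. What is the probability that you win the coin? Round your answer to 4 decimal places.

Your original box holds the coin with probability 1/4, so the other 3 collectively hold it with probability 3/4.
The host can always find an empty box to open, so this doesn't change that 3/4; it is now spread over the 2 remaining unopened boxes.
P(win by switching) = (3/4) · (1/2) = 3/8 ≈ 0.3750.

0.3750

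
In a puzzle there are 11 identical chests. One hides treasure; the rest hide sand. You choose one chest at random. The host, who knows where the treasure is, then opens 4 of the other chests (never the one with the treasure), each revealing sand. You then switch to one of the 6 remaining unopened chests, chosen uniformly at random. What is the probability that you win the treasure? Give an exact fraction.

Your original chest holds the treasure with probability 1/11, so the other 10 collectively hold it with probability 10/11.
The host can always find 4 empty chests to open, so the reveals don't change that 10/11; it is now spread over the 6 remaining unopened chests.
P(win by switching) = (10/11) · (1/6) = 5/33.

5/33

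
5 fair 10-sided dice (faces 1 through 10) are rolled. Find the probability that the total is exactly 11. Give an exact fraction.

There are 10^5 = 100000 equally likely outcomes.
The number of ordered 5-tuples from {1,…,10} summing to 11 is 210.
P(sum = 11) = 210/100000 = 21/10000.

21/10000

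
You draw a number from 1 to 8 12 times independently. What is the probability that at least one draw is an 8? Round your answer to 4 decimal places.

0.7986

P(no draw is an 8) = (7/8)^12 ≈ 0.2014.
P(at least one) = 1 − 0.2014 = 0.7986.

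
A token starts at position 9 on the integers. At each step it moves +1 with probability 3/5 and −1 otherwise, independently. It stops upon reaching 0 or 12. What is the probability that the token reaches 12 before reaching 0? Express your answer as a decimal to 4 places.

0.9816

Let r = q/p = (2/5)/(3/5) = 2/3. The recurrence P(i) = p·P(i+1) + q·P(i−1) with P(0)=0, P(12)=1 gives P(i) = (1 − r^i)/(1 − r^12).
P(9) = (1 − (2/3)^9) / (1 − (2/3)^12) = 27243/27755 ≈ 0.9816.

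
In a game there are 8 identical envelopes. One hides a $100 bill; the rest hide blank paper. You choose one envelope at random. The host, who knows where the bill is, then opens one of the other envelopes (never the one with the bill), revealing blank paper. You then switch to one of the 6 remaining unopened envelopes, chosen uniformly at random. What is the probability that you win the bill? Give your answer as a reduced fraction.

Your original envelope holds the bill with probability 1/8, so the other 7 collectively hold it with probability 7/8.
The host can always find an empty envelope to open, so this doesn't change that 7/8; it is now spread over the 6 remaining unopened envelopes.
P(win by switching) = (7/8) · (1/6) = 7/48.

7/48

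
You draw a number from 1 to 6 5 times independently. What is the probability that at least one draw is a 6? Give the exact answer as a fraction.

4651/7776

P(no draw is a 6) = (5/6)^5 = 3125/7776.
P(at least one) = 1 − 3125/7776 = 4651/7776.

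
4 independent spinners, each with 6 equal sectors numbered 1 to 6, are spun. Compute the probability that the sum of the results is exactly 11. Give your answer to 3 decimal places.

0.080

There are 6^4 = 1296 equally likely outcomes.
The number of ordered 4-tuples from {1,…,6} summing to 11 is 104.
P(sum = 11) = 104/1296 = 13/162 ≈ 0.080.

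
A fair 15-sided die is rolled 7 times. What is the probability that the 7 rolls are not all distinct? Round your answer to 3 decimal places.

P(all 7 different) = 15/15 · 14/15 · ··· · 9/15 ≈ 0.190.
P(at least two equal) = 1 − 0.190 = 0.810.

0.810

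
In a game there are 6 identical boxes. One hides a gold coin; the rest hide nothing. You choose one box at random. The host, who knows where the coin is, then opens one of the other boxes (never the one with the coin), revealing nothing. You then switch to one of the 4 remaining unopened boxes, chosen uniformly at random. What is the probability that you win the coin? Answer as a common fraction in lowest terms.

Your original box holds the coin with probability 1/6, so the other 5 collectively hold it with probability 5/6.
The host can always find an empty box to open, so this doesn't change that 5/6; it is now spread over the 4 remaining unopened boxes.
P(win by switching) = (5/6) · (1/4) = 5/24.

5/24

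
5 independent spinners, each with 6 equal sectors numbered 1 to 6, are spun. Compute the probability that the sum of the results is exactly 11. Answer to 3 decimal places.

There are 6^5 = 7776 equally likely outcomes.
The number of ordered 5-tuples from {1,…,6} summing to 11 is 205.
P(sum = 11) = 205/7776 ≈ 0.026.

0.026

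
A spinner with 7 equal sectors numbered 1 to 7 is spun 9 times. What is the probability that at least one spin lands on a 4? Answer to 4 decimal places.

0.7503

P(no spin lands on a 4) = (6/7)^9 ≈ 0.2497.
P(at least one) = 1 − 0.2497 = 0.7503.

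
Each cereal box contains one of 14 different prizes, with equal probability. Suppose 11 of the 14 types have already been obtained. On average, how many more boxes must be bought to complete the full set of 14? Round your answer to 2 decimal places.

Starting from 11 distinct types, each trial gives a new one with probability (14−i)/14 when i types are held, so the wait for the next new type is 14/(14−i).
E = 14/3 + 14/2 + 14/1 = 77/3 ≈ 25.67.

25.67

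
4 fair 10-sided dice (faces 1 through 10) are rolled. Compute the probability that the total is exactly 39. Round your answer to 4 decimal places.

There are 10^4 = 10000 equally likely outcomes.
The number of ordered 4-tuples from {1,…,10} summing to 39 is 4.
P(sum = 39) = 4/10000 = 1/2500 ≈ 0.0004.

0.0004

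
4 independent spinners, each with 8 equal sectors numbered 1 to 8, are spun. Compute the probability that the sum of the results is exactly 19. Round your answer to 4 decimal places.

0.0820

There are 8^4 = 4096 equally likely outcomes.
The number of ordered 4-tuples from {1,…,8} summing to 19 is 336.
P(sum = 19) = 336/4096 = 21/256 ≈ 0.0820.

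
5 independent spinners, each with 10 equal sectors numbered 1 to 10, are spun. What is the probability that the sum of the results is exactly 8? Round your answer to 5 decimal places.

0.00035

There are 10^5 = 100000 equally likely outcomes.
The number of ordered 5-tuples from {1,…,10} summing to 8 is 35.
P(sum = 8) = 35/100000 = 7/20000 ≈ 0.00035.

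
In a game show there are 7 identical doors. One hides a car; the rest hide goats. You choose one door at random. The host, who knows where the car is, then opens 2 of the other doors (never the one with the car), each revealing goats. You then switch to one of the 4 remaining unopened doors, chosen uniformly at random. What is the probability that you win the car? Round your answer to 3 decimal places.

Your original door holds the car with probability 1/7, so the other 6 collectively hold it with probability 6/7.
The host can always find 2 empty doors to open, so the reveals don't change that 6/7; it is now spread over the 4 remaining unopened doors.
P(win by switching) = (6/7) · (1/4) = 3/14 ≈ 0.214.

0.214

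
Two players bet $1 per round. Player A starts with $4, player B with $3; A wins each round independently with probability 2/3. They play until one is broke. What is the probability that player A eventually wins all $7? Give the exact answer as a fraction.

120/127

Let r = q/p = (1/3)/(2/3) = 1/2. The recurrence P(i) = p·P(i+1) + q·P(i−1) with P(0)=0, P(7)=1 gives P(i) = (1 − r^i)/(1 − r^7).
P(4) = (1 − (1/2)^4) / (1 − (1/2)^7) = 120/127.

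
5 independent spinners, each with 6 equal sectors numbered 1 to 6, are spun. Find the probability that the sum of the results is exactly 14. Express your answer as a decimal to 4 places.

There are 6^5 = 7776 equally likely outcomes.
The number of ordered 5-tuples from {1,…,6} summing to 14 is 540.
P(sum = 14) = 540/7776 = 5/72 ≈ 0.0694.

0.0694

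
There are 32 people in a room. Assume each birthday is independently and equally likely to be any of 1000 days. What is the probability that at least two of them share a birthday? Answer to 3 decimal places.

It's easier to compute the probability that all 32 are distinct.
P(all distinct) = 1000/1000 · 999/1000 · ··· · 969/1000 ≈ 0.606.
So the probability of at least one match is 1 − 0.606 = 0.394.

0.394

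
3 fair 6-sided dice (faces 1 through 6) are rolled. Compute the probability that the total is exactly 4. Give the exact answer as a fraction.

There are 6^3 = 216 equally likely outcomes.
The number of ordered 3-tuples from {1,…,6} summing to 4 is 3.
P(sum = 4) = 3/216 = 1/72.

1/72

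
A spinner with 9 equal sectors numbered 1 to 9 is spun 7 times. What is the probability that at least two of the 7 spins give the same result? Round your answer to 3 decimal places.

0.962

P(all 7 different) = 9/9 · 8/9 · ··· · 3/9 ≈ 0.038.
P(at least two equal) = 1 − 0.038 = 0.962.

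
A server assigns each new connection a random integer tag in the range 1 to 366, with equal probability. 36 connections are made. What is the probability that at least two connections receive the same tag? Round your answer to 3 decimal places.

It's easier to compute the probability that all 36 are distinct.
P(all distinct) = 366/366 · 365/366 · ··· · 331/366 ≈ 0.169.
So the probability of at least one match is 1 − 0.169 = 0.831.

0.831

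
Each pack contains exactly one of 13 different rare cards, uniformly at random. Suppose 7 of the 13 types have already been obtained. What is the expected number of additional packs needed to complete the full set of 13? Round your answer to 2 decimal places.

Starting from 7 distinct types, each trial gives a new one with probability (13−i)/13 when i types are held, so the wait for the next new type is 13/(13−i).
E = 13/6 + 13/5 + 13/4 + 13/3 + 13/2 + 13/1 = 637/20 ≈ 31.85.

31.85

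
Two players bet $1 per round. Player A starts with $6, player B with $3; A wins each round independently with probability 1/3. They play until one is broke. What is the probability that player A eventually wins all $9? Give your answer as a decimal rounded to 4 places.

0.1233

Let r = q/p = (2/3)/(1/3) = 2. The recurrence P(i) = p·P(i+1) + q·P(i−1) with P(0)=0, P(9)=1 gives P(i) = (1 − r^i)/(1 − r^9).
P(6) = (1 − (2)^6) / (1 − (2)^9) = 9/73 ≈ 0.1233.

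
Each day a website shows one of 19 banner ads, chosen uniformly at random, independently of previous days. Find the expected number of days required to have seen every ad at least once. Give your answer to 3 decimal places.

After i distinct types are collected, each trial gives a new one with probability (19−i)/19, so the expected wait for the next new type is 19/(19−i).
E = 19/19 + 19/18 + 19/17 + 19/16 + 19/15 + 19/14 + 19/13 + 19/12 + 19/11 + 19/10 + 19/9 + 19/8 + 19/7 + 19/6 + 19/5 + 19/4 + 19/3 + 19/2 + 19/1 = 275295799/4084080 ≈ 67.407.

67.407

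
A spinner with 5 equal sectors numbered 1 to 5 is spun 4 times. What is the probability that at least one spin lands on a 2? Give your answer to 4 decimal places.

P(no spin lands on a 2) = (4/5)^4 ≈ 0.4096.
P(at least one) = 1 − 0.4096 = 0.5904.

0.5904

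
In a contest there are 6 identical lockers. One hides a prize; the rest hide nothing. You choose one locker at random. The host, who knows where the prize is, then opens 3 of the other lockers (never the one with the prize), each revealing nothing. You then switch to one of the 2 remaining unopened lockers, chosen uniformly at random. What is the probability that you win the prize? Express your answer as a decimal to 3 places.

Your original locker holds the prize with probability 1/6, so the other 5 collectively hold it with probability 5/6.
The host can always find 3 empty lockers to open, so the reveals don't change that 5/6; it is now spread over the 2 remaining unopened lockers.
P(win by switching) = (5/6) · (1/2) = 5/12 ≈ 0.417.

0.417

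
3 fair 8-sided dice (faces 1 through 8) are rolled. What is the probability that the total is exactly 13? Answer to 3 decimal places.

There are 8^3 = 512 equally likely outcomes.
The number of ordered 3-tuples from {1,…,8} summing to 13 is 48.
P(sum = 13) = 48/512 = 3/32 ≈ 0.094.

0.094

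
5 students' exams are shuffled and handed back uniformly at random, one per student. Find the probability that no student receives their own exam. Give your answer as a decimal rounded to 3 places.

0.367

This is the derangement probability: permutations of 5 with no fixed point.
D(5) = 5! · (1 − 1/1! + 1/2! − ··· + (−1)^5/5!) = 44.
P = 44/120 = 11/30 ≈ 0.367.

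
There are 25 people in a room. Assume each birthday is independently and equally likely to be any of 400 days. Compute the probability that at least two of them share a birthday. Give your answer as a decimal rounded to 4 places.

0.5350

It's easier to compute the probability that all 25 are distinct.
P(all distinct) = 400/400 · 399/400 · ··· · 376/400 ≈ 0.4650.
So the probability of at least one match is 1 − 0.4650 = 0.5350.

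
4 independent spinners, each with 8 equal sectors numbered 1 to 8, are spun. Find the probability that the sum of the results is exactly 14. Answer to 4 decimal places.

0.0601

There are 8^4 = 4096 equally likely outcomes.
The number of ordered 4-tuples from {1,…,8} summing to 14 is 246.
P(sum = 14) = 246/4096 = 123/2048 ≈ 0.0601.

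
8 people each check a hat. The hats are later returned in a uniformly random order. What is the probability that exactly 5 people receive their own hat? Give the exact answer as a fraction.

Choose which 5 of the 8 are fixed: C(8,5) = 56 ways.
The remaining 3 must have no fixed point: D(3) = 2.
P = 56·2/40320 = 1/360.

1/360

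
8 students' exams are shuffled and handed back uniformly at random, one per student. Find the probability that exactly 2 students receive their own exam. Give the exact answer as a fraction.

53/288

Choose which 2 of the 8 are fixed: C(8,2) = 28 ways.
The remaining 6 must have no fixed point: D(6) = 265.
P = 28·265/40320 = 53/288.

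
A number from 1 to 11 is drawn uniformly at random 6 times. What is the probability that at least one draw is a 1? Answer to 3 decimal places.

0.436

P(no draw is a 1) = (10/11)^6 ≈ 0.564.
P(at least one) = 1 − 0.564 = 0.436.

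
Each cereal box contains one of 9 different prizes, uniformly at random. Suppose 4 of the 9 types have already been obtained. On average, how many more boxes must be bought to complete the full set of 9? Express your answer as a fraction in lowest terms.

411/20

Starting from 4 distinct types, each trial gives a new one with probability (9−i)/9 when i types are held, so the wait for the next new type is 9/(9−i).
E = 9/5 + 9/4 + 9/3 + 9/2 + 9/1 = 411/20.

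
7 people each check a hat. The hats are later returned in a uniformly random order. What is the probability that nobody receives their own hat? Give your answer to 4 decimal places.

0.3679

This is the derangement probability: permutations of 7 with no fixed point.
D(7) = 7! · (1 − 1/1! + 1/2! − ··· + (−1)^7/7!) = 1854.
P = 1854/5040 = 103/280 ≈ 0.3679.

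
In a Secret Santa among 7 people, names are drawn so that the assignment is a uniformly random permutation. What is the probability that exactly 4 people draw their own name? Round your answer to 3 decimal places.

0.014

Choose which 4 of the 7 are fixed: C(7,4) = 35 ways.
The remaining 3 must have no fixed point: D(3) = 2.
P = 35·2/5040 = 1/72 ≈ 0.014.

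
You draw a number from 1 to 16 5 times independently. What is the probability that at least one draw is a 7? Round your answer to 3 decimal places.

0.276

P(no draw is a 7) = (15/16)^5 ≈ 0.724.
P(at least one) = 1 − 0.724 = 0.276.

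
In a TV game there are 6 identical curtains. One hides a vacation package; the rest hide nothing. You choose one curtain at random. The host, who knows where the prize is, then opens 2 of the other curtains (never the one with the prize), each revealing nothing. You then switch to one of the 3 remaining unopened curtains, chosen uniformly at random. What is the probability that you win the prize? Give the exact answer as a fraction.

Your original curtain holds the prize with probability 1/6, so the other 5 collectively hold it with probability 5/6.
The host can always find 2 empty curtains to open, so the reveals don't change that 5/6; it is now spread over the 3 remaining unopened curtains.
P(win by switching) = (5/6) · (1/3) = 5/18.

5/18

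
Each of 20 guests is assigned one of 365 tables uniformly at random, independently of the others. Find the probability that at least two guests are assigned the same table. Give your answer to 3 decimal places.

0.411

It's easier to compute the probability that all 20 are distinct.
P(all distinct) = 365/365 · 364/365 · ··· · 346/365 ≈ 0.589.
So the probability of at least one match is 1 − 0.589 = 0.411.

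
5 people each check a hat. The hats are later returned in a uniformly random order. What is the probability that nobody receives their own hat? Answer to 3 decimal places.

0.367

This is the derangement probability: permutations of 5 with no fixed point.
D(5) = 5! · (1 − 1/1! + 1/2! − ··· + (−1)^5/5!) = 44.
P = 44/120 = 11/30 ≈ 0.367.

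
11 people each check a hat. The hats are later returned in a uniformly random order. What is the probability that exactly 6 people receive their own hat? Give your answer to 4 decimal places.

0.0005

Choose which 6 of the 11 are fixed: C(11,6) = 462 ways.
The remaining 5 must have no fixed point: D(5) = 44.
P = 462·44/39916800 = 11/21600 ≈ 0.0005.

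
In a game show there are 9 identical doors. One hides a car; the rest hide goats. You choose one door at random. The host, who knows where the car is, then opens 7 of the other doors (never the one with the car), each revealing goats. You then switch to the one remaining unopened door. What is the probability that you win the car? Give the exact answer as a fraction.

Your original door holds the car with probability 1/9, so the other 8 collectively hold it with probability 8/9.
The host can always find 7 empty doors to open, so the reveals don't change that 8/9; it is now spread over the 1 remaining unopened door.
P(win by switching) = (8/9) · (1/1) = 8/9.

8/9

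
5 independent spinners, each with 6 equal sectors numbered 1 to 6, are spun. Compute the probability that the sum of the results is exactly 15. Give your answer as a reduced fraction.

217/2592

There are 6^5 = 7776 equally likely outcomes.
The number of ordered 5-tuples from {1,…,6} summing to 15 is 651.
P(sum = 15) = 651/7776 = 217/2592.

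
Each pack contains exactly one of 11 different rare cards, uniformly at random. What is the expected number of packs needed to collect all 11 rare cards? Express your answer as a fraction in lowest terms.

After i distinct types are collected, each trial gives a new one with probability (11−i)/11, so the expected wait for the next new type is 11/(11−i).
E = 11/11 + 11/10 + 11/9 + 11/8 + 11/7 + 11/6 + 11/5 + 11/4 + 11/3 + 11/2 + 11/1 = 83711/2520.

83711/2520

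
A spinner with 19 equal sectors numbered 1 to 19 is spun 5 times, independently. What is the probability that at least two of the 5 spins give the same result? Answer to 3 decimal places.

P(all 5 different) = 19/19 · 18/19 · ··· · 15/19 ≈ 0.564.
P(at least two equal) = 1 − 0.564 = 0.436.

0.436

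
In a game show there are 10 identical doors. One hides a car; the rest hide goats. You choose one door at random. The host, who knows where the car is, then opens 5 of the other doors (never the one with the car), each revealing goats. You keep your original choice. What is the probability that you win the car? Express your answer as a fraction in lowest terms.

The host can always open 5 empty doors regardless of your choice, so the reveals give no information about your original door.
P(win by staying) = 1/10.

1/10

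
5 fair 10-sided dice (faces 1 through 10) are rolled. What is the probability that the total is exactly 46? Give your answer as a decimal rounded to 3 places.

0.001

There are 10^5 = 100000 equally likely outcomes.
The number of ordered 5-tuples from {1,…,10} summing to 46 is 70.
P(sum = 46) = 70/100000 = 7/10000 ≈ 0.001.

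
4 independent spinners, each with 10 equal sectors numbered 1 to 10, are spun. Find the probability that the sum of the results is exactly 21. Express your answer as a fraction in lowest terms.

There are 10^4 = 10000 equally likely outcomes.
The number of ordered 4-tuples from {1,…,10} summing to 21 is 660.
P(sum = 21) = 660/10000 = 33/500.

33/500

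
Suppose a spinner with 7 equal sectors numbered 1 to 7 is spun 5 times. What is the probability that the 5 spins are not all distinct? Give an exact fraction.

2041/2401

P(all 5 different) = 7/7 · 6/7 · ··· · 3/7 = 360/2401.
P(at least two equal) = 1 − 360/2401 = 2041/2401.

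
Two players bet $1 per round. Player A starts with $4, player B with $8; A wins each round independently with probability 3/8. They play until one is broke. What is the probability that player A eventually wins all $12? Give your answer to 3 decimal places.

Let r = q/p = (5/8)/(3/8) = 5/3. The recurrence P(i) = p·P(i+1) + q·P(i−1) with P(0)=0, P(12)=1 gives P(i) = (1 − r^i)/(1 − r^12).
P(4) = (1 − (5/3)^4) / (1 − (5/3)^12) = 6561/447811 ≈ 0.015.

0.015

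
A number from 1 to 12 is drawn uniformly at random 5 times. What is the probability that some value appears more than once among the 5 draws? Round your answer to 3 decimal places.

P(all 5 different) = 12/12 · 11/12 · ··· · 8/12 ≈ 0.382.
P(at least two equal) = 1 − 0.382 = 0.618.

0.618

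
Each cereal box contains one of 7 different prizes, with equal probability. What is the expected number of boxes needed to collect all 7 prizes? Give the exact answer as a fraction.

After i distinct types are collected, each trial gives a new one with probability (7−i)/7, so the expected wait for the next new type is 7/(7−i).
E = 7/7 + 7/6 + 7/5 + 7/4 + 7/3 + 7/2 + 7/1 = 363/20.

363/20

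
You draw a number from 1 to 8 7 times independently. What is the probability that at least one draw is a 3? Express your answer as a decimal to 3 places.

0.607

P(no draw is a 3) = (7/8)^7 ≈ 0.393.
P(at least one) = 1 − 0.393 = 0.607.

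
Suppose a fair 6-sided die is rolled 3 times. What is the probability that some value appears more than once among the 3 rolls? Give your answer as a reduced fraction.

P(all 3 different) = 6/6 · 5/6 · ··· · 4/6 = 5/9.
P(at least two equal) = 1 − 5/9 = 4/9.

4/9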